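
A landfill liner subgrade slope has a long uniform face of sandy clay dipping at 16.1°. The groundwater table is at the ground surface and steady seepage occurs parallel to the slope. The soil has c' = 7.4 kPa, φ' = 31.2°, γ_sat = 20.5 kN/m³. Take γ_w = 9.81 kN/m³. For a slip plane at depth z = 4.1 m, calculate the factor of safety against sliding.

FS = 1.42

With seepage parallel to the slope and the water table at the surface, the effective normal stress on the slip plane uses the buoyant unit weight γ' = γ_sat − γ_w while the driving shear stress uses γ_sat:
FS = [c' + γ' z cos²β tanφ'] / [γ_sat z sinβ cosβ]
γ' = 20.5 − 9.81 = 10.69 kN/m³
Numerator = 7.4 + 10.69·4.1·cos²16.1°·tan31.2° = 7.4 + 10.69·4.1·0.9231·0.6056 = 31.902 kPa
Denominator = 20.5·4.1·sin16.1°·cos16.1° = 20.5·4.1·0.2773·0.9608 = 22.394 kPa
FS = 31.902 / 22.394 = 1.425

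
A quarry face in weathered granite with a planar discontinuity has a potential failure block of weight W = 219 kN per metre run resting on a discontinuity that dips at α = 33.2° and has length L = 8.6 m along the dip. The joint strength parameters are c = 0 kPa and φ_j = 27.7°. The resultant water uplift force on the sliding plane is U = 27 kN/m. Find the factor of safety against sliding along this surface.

Resolving the block weight along and normal to the plane and applying the Mohr–Coulomb strength on the joint:
N' = W cosα − U = 219·cos33.2° − 27 = 156.3 kN/m
Driving force T = W sinα = 219·sin33.2° = 119.9 kN/m
Resisting force R = c·L + N'·tanφ_j = 0·8.6 + 156.3·tan27.7° = 0.0 + 82.0 = 82.0 kN/m
FS = R / T = 82.0 / 119.9 = 0.684

FS = 0.68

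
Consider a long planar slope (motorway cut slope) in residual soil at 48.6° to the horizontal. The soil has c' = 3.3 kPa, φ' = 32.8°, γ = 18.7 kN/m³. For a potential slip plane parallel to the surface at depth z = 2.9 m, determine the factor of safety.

For an infinite slope with a slip plane parallel to the surface (no pore pressure): FS = [c' + γz cos²β tanφ'] / [γz sinβ cosβ].
γz = 18.7·2.9 = 54.23 kN/m²
Numerator = 3.3 + 54.23·cos²48.6°·tan32.8° = 3.3 + 54.23·0.4373·0.6445 = 18.584 kPa
Denominator = 54.23·sin48.6°·cos48.6° = 54.23·0.7501·0.6613 = 26.901 kPa
FS = 18.584 / 26.901 = 0.691

FS = 0.69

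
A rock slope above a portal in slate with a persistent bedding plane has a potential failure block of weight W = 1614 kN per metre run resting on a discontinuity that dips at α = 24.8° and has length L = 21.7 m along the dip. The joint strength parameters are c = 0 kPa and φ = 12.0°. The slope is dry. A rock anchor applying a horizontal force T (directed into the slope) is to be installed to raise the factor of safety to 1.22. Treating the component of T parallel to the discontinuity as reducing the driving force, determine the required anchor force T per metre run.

T = 430 kN/m

Resolving forces along and normal to the sliding plane, with the horizontal anchor force T adding T·sinα to the effective normal force and T·cosα acting up the plane against the driving force:
FS = [cL + (W cosα + T sinα) tanφ] / [W sinα − T cosα]
Without the anchor: N' = 1465.2 kN/m, driving T_d = 677.0 kN/m, resisting R = 0·21.7 + 1465.2·tan12.0° = 311.4 kN/m, FS = 0.46.
Setting FS = 1.22 and solving for T:
1.22·(677.0 − T cos24.8°) = 311.4 + T sin24.8°·tan12.0°
T·(sin24.8°·tan12.0° + 1.22·cos24.8°) = 1.22·677.0 − 311.4
T·(0.4195·0.2126 + 1.22·0.9078) = 825.9 − 311.4 = 514.5
T·1.1966 = 514.5
T = 430.0 kN/m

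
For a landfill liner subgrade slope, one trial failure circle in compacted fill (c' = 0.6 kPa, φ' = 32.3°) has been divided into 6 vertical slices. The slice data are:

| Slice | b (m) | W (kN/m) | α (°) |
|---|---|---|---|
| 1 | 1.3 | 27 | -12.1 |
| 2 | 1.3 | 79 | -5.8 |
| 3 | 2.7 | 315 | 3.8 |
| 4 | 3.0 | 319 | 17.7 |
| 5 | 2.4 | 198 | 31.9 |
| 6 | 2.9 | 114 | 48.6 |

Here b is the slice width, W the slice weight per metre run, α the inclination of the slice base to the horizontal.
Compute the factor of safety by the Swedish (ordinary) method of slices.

FS = 2.11

Ordinary method of slices: FS = Σ[c'·Δl_i + (W_i cosα_i)·tanφ'] / Σ W_i sinα_i, with Δl_i = b_i / cosα_i.
Slice 1: Δl = 1.3/cos(-12.1°) = 1.330 m; N'_1 = 27·cos(-12.1°) = 26.4; c'Δl = 0.80; W sinα = -5.7
Slice 2: Δl = 1.3/cos(-5.8°) = 1.307 m; N'_2 = 79·cos(-5.8°) = 78.6; c'Δl = 0.78; W sinα = -8.0
Slice 3: Δl = 2.7/cos3.8° = 2.706 m; N'_3 = 315·cos3.8° = 314.3; c'Δl = 1.62; W sinα = 20.9
Slice 4: Δl = 3.0/cos17.7° = 3.149 m; N'_4 = 319·cos17.7° = 303.9; c'Δl = 1.89; W sinα = 97.0
Slice 5: Δl = 2.4/cos31.9° = 2.827 m; N'_5 = 198·cos31.9° = 168.1; c'Δl = 1.70; W sinα = 104.6
Slice 6: Δl = 2.9/cos48.6° = 4.385 m; N'_6 = 114·cos48.6° = 75.4; c'Δl = 2.63; W sinα = 85.5
Σc'Δl = 9.4 kN/m; ΣN' = 966.7 kN/m; ΣW sinα = 294.4 kN/m
Resisting = 9.4 + 966.7·tan32.3° = 9.4 + 611.1 = 620.5 kN/m
FS = 620.5 / 294.4 = 2.108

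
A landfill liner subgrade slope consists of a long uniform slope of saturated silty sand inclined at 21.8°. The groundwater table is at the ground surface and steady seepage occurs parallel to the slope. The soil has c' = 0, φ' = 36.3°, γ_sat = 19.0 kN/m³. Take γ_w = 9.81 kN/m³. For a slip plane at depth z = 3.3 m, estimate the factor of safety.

FS = 0.89

With seepage parallel to the slope and the water table at the surface, the effective normal stress on the slip plane uses the buoyant unit weight γ' = γ_sat − γ_w while the driving shear stress uses γ_sat:
FS = [c' + γ' z cos²β tanφ'] / [γ_sat z sinβ cosβ]
(For c' = 0 this reduces to FS = (γ'/γ_sat)·tanφ'/tanβ.)
γ' = 19.0 − 9.81 = 9.19 kN/m³
Numerator = 0.0 + 9.19·3.3·cos²21.8°·tan36.3° = 0.0 + 9.19·3.3·0.8621·0.7346 = 19.205 kPa
Denominator = 19.0·3.3·sin21.8°·cos21.8° = 19.0·3.3·0.3714·0.9285 = 21.620 kPa
FS = 19.205 / 21.620 = 0.888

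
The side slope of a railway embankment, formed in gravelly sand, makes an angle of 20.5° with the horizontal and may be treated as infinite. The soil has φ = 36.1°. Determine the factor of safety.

FS = 1.95

For a dry cohesionless infinite slope the factor of safety is FS = tanφ / tanβ.
FS = tan36.1° / tan20.5° = 0.7292 / 0.3739 = 1.950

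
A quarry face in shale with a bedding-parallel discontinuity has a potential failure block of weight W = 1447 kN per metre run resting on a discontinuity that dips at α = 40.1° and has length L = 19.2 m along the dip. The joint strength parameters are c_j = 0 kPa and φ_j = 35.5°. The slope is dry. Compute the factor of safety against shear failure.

Resolving the block weight along and normal to the plane and applying the Mohr–Coulomb strength on the joint:
N' = W cosα = 1447·cos40.1° = 1106.8 kN/m
Driving force T = W sinα = 1447·sin40.1° = 932.0 kN/m
Resisting force R = c_j·L + N'·tanφ_j = 0·19.2 + 1106.8·tan35.5° = 0.0 + 789.5 = 789.5 kN/m
FS = R / T = 789.5 / 932.0 = 0.847

FS = 0.85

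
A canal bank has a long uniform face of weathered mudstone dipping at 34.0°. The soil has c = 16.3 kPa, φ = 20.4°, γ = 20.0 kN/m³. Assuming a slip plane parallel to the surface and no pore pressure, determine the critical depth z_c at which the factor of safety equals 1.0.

Setting FS = 1.00 in FS = [c + γz cos²β tanφ] / [γz sinβ cosβ] and solving for z:
z = c / [γ cosβ (FS·sinβ − cosβ·tanφ)]
  = 16.3 / [20.0·cos34.0°·(1.00·sin34.0° − cos34.0°·tan20.4°)]
  = 16.3 / [20.0·0.8290·(1.00·0.5592 − 0.8290·0.3719)]
  = 16.3 / 4.1597 = 3.919 m

z_c = 3.92 m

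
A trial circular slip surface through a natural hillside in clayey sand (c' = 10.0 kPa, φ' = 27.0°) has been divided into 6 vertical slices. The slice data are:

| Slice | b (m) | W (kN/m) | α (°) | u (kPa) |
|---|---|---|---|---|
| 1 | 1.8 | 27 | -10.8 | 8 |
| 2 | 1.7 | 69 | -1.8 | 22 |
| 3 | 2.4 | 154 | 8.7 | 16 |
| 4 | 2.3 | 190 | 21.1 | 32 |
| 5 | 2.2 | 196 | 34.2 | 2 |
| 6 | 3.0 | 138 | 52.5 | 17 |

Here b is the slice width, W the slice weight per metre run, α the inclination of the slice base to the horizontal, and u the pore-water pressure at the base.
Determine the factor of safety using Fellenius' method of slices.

Ordinary method of slices: FS = Σ[c'·Δl_i + (W_i cosα_i − u_i·Δl_i)·tanφ'] / Σ W_i sinα_i, with Δl_i = b_i / cosα_i.
Slice 1: Δl = 1.8/cos(-10.8°) = 1.832 m; N'_1 = 27·cos(-10.8°) − 8·1.832 = 11.9; c'Δl = 18.32; W sinα = -5.1
Slice 2: Δl = 1.7/cos(-1.8°) = 1.701 m; N'_2 = 69·cos(-1.8°) − 22·1.701 = 31.5; c'Δl = 17.01; W sinα = -2.2
Slice 3: Δl = 2.4/cos8.7° = 2.428 m; N'_3 = 154·cos8.7° − 16·2.428 = 113.4; c'Δl = 24.28; W sinα = 23.3
Slice 4: Δl = 2.3/cos21.1° = 2.465 m; N'_4 = 190·cos21.1° − 32·2.465 = 98.4; c'Δl = 24.65; W sinα = 68.4
Slice 5: Δl = 2.2/cos34.2° = 2.660 m; N'_5 = 196·cos34.2° − 2·2.660 = 156.8; c'Δl = 26.60; W sinα = 110.2
Slice 6: Δl = 3.0/cos52.5° = 4.928 m; N'_6 = 138·cos52.5° − 17·4.928 = 0.2; c'Δl = 49.28; W sinα = 109.5
Σc'Δl = 160.1 kN/m; ΣN' = 412.2 kN/m; ΣW sinα = 304.1 kN/m
Resisting = 160.1 + 412.2·tan27.0° = 160.1 + 210.0 = 370.2 kN/m
FS = 370.2 / 304.1 = 1.217

FS = 1.22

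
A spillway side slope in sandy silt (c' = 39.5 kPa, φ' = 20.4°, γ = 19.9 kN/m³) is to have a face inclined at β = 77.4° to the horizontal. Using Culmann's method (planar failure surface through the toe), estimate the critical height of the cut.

Culmann's analysis gives the critical failure plane at α_cr = (β + φ')/2 = (77.4 + 20.4)/2 = 48.9°, and the critical height
H_c = (4c'/γ) · sinβ cosφ' / [1 − cos(β − φ')]
    = (4·39.5/19.9) · sin77.4°·cos20.4° / [1 − cos(57.0°)]
    = 7.940 · 0.9759·0.9373 / [1 − 0.5446]
    = 7.940 · 0.9147 / 0.4554
    = 15.95 m

H_c = 15.95 m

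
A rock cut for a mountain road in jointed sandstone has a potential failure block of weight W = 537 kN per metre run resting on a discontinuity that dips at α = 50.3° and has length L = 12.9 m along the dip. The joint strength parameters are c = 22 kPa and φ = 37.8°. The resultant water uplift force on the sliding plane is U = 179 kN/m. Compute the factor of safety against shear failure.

FS = 0.99

Resolving the block weight along and normal to the plane and applying the Mohr–Coulomb strength on the joint:
N' = W cosα − U = 537·cos50.3° − 179 = 164.0 kN/m
Driving force T = W sinα = 537·sin50.3° = 413.2 kN/m
Resisting force R = c·L + N'·tanφ = 22·12.9 + 164.0·tan37.8° = 283.8 + 127.2 = 411.0 kN/m
FS = R / T = 411.0 / 413.2 = 0.995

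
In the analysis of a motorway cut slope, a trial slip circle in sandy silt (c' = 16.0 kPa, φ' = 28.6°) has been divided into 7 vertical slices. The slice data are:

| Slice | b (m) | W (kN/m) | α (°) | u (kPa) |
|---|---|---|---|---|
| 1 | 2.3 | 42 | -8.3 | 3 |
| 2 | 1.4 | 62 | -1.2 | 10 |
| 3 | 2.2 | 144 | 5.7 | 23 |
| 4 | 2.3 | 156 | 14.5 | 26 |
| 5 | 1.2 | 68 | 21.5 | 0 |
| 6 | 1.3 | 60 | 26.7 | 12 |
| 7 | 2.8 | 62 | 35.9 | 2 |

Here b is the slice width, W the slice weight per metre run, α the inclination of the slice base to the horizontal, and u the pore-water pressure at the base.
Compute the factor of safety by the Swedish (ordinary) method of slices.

FS = 3.38

Ordinary method of slices: FS = Σ[c'·Δl_i + (W_i cosα_i − u_i·Δl_i)·tanφ'] / Σ W_i sinα_i, with Δl_i = b_i / cosα_i.
Slice 1: Δl = 2.3/cos(-8.3°) = 2.324 m; N'_1 = 42·cos(-8.3°) − 3·2.324 = 34.6; c'Δl = 37.19; W sinα = -6.1
Slice 2: Δl = 1.4/cos(-1.2°) = 1.400 m; N'_2 = 62·cos(-1.2°) − 10·1.400 = 48.0; c'Δl = 22.40; W sinα = -1.3
Slice 3: Δl = 2.2/cos5.7° = 2.211 m; N'_3 = 144·cos5.7° − 23·2.211 = 92.4; c'Δl = 35.37; W sinα = 14.3
Slice 4: Δl = 2.3/cos14.5° = 2.376 m; N'_4 = 156·cos14.5° − 26·2.376 = 89.3; c'Δl = 38.01; W sinα = 39.1
Slice 5: Δl = 1.2/cos21.5° = 1.290 m; N'_5 = 68·cos21.5° − 0·1.290 = 63.3; c'Δl = 20.64; W sinα = 24.9
Slice 6: Δl = 1.3/cos26.7° = 1.455 m; N'_6 = 60·cos26.7° − 12·1.455 = 36.1; c'Δl = 23.28; W sinα = 27.0
Slice 7: Δl = 2.8/cos35.9° = 3.457 m; N'_7 = 62·cos35.9° − 2·3.457 = 43.3; c'Δl = 55.31; W sinα = 36.4
Σc'Δl = 232.2 kN/m; ΣN' = 407.0 kN/m; ΣW sinα = 134.2 kN/m
Resisting = 232.2 + 407.0·tan28.6° = 232.2 + 221.9 = 454.1 kN/m
FS = 454.1 / 134.2 = 3.383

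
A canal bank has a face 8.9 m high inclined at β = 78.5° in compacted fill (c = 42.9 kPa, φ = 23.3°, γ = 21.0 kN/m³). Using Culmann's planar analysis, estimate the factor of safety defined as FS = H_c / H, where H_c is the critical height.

H_c = (4c/γ) · sinβ cosφ / [1 − cos(β − φ)]
    = (4·42.9/21.0) · sin78.5°·cos23.3° / [1 − cos55.2°]
    = 8.171 · 0.9000 / 0.4293 = 17.13 m
FS = H_c / H = 17.13 / 8.9 = 1.925

FS = 1.92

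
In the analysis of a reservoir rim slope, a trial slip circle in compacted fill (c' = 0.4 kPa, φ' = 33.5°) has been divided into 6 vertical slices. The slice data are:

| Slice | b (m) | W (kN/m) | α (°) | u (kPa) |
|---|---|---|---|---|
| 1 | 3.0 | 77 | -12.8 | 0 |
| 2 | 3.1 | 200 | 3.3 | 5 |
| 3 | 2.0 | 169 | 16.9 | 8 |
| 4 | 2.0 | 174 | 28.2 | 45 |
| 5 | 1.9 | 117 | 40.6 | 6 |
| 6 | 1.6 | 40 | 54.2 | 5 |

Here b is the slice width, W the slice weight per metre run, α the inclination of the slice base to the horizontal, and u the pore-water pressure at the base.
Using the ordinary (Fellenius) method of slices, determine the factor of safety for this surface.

Ordinary method of slices: FS = Σ[c'·Δl_i + (W_i cosα_i − u_i·Δl_i)·tanφ'] / Σ W_i sinα_i, with Δl_i = b_i / cosα_i.
Slice 1: Δl = 3.0/cos(-12.8°) = 3.076 m; N'_1 = 77·cos(-12.8°) − 0·3.076 = 75.1; c'Δl = 1.23; W sinα = -17.1
Slice 2: Δl = 3.1/cos3.3° = 3.105 m; N'_2 = 200·cos3.3° − 5·3.105 = 184.1; c'Δl = 1.24; W sinα = 11.5
Slice 3: Δl = 2.0/cos16.9° = 2.090 m; N'_3 = 169·cos16.9° − 8·2.090 = 145.0; c'Δl = 0.84; W sinα = 49.1
Slice 4: Δl = 2.0/cos28.2° = 2.269 m; N'_4 = 174·cos28.2° − 45·2.269 = 51.2; c'Δl = 0.91; W sinα = 82.2
Slice 5: Δl = 1.9/cos40.6° = 2.502 m; N'_5 = 117·cos40.6° − 6·2.502 = 73.8; c'Δl = 1.00; W sinα = 76.1
Slice 6: Δl = 1.6/cos54.2° = 2.735 m; N'_6 = 40·cos54.2° − 5·2.735 = 9.7; c'Δl = 1.09; W sinα = 32.4
Σc'Δl = 6.3 kN/m; ΣN' = 539.0 kN/m; ΣW sinα = 234.4 kN/m
Resisting = 6.3 + 539.0·tan33.5° = 6.3 + 356.7 = 363.1 kN/m
FS = 363.1 / 234.4 = 1.549

FS = 1.55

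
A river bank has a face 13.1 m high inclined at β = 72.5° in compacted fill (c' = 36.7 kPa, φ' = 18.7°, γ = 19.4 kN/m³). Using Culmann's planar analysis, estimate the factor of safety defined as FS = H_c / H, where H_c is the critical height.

H_c = (4c'/γ) · sinβ cosφ' / [1 − cos(β − φ')]
    = (4·36.7/19.4) · sin72.5°·cos18.7° / [1 − cos53.8°]
    = 7.567 · 0.9034 / 0.4094 = 16.70 m
FS = H_c / H = 16.70 / 13.1 = 1.275

FS = 1.27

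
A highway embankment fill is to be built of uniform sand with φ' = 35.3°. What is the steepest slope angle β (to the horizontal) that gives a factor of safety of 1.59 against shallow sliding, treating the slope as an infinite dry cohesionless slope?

For an infinite dry cohesionless slope FS = tanφ'/tanβ, so tanβ = tanφ' / FS.
tanβ = tan35.3° / 1.59 = 0.7080 / 1.59 = 0.4453
β = arctan(0.4453) = 24.00°

β = 24.0°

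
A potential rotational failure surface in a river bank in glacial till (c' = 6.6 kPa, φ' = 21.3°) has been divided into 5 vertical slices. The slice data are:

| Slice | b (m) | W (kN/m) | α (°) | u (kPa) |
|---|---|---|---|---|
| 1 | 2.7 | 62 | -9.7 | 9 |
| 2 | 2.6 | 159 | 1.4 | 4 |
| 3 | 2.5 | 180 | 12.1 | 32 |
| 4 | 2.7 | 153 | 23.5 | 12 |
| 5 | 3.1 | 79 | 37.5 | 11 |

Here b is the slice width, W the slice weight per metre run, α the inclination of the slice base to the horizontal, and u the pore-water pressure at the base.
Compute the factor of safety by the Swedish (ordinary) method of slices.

Ordinary method of slices: FS = Σ[c'·Δl_i + (W_i cosα_i − u_i·Δl_i)·tanφ'] / Σ W_i sinα_i, with Δl_i = b_i / cosα_i.
Slice 1: Δl = 2.7/cos(-9.7°) = 2.739 m; N'_1 = 62·cos(-9.7°) − 9·2.739 = 36.5; c'Δl = 18.08; W sinα = -10.4
Slice 2: Δl = 2.6/cos1.4° = 2.601 m; N'_2 = 159·cos1.4° − 4·2.601 = 148.5; c'Δl = 17.17; W sinα = 3.9
Slice 3: Δl = 2.5/cos12.1° = 2.557 m; N'_3 = 180·cos12.1° − 32·2.557 = 94.2; c'Δl = 16.87; W sinα = 37.7
Slice 4: Δl = 2.7/cos23.5° = 2.944 m; N'_4 = 153·cos23.5° − 12·2.944 = 105.0; c'Δl = 19.43; W sinα = 61.0
Slice 5: Δl = 3.1/cos37.5° = 3.907 m; N'_5 = 79·cos37.5° − 11·3.907 = 19.7; c'Δl = 25.79; W sinα = 48.1
Σc'Δl = 97.3 kN/m; ΣN' = 403.9 kN/m; ΣW sinα = 140.3 kN/m
Resisting = 97.3 + 403.9·tan21.3° = 97.3 + 157.5 = 254.8 kN/m
FS = 254.8 / 140.3 = 1.816

FS = 1.82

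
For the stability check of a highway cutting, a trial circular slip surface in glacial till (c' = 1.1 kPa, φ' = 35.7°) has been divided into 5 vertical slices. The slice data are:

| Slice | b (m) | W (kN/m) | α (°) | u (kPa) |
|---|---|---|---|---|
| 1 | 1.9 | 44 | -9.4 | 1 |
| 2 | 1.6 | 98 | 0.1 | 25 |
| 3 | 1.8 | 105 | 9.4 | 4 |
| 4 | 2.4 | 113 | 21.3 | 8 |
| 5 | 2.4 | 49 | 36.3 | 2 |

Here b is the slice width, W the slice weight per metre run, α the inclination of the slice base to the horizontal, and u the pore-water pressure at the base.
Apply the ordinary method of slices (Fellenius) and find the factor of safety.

FS = 2.96

Ordinary method of slices: FS = Σ[c'·Δl_i + (W_i cosα_i − u_i·Δl_i)·tanφ'] / Σ W_i sinα_i, with Δl_i = b_i / cosα_i.
Slice 1: Δl = 1.9/cos(-9.4°) = 1.926 m; N'_1 = 44·cos(-9.4°) − 1·1.926 = 41.5; c'Δl = 2.12; W sinα = -7.2
Slice 2: Δl = 1.6/cos0.1° = 1.600 m; N'_2 = 98·cos0.1° − 25·1.600 = 58.0; c'Δl = 1.76; W sinα = 0.2
Slice 3: Δl = 1.8/cos9.4° = 1.824 m; N'_3 = 105·cos9.4° − 4·1.824 = 96.3; c'Δl = 2.01; W sinα = 17.1
Slice 4: Δl = 2.4/cos21.3° = 2.576 m; N'_4 = 113·cos21.3° − 8·2.576 = 84.7; c'Δl = 2.83; W sinα = 41.0
Slice 5: Δl = 2.4/cos36.3° = 2.978 m; N'_5 = 49·cos36.3° − 2·2.978 = 33.5; c'Δl = 3.28; W sinα = 29.0
Σc'Δl = 12.0 kN/m; ΣN' = 314.0 kN/m; ΣW sinα = 80.2 kN/m
Resisting = 12.0 + 314.0·tan35.7° = 12.0 + 225.6 = 237.6 kN/m
FS = 237.6 / 80.2 = 2.963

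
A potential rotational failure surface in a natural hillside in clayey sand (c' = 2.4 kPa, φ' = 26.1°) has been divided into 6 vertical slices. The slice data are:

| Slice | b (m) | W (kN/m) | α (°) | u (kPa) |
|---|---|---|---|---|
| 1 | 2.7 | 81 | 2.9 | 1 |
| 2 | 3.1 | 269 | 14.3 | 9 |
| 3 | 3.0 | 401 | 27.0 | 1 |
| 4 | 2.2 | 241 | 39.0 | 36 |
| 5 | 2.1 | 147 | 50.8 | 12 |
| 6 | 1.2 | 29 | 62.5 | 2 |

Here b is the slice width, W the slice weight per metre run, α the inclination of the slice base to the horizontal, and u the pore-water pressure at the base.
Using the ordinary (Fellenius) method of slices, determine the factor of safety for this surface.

Ordinary method of slices: FS = Σ[c'·Δl_i + (W_i cosα_i − u_i·Δl_i)·tanφ'] / Σ W_i sinα_i, with Δl_i = b_i / cosα_i.
Slice 1: Δl = 2.7/cos2.9° = 2.703 m; N'_1 = 81·cos2.9° − 1·2.703 = 78.2; c'Δl = 6.49; W sinα = 4.1
Slice 2: Δl = 3.1/cos14.3° = 3.199 m; N'_2 = 269·cos14.3° − 9·3.199 = 231.9; c'Δl = 7.68; W sinα = 66.4
Slice 3: Δl = 3.0/cos27.0° = 3.367 m; N'_3 = 401·cos27.0° − 1·3.367 = 353.9; c'Δl = 8.08; W sinα = 182.1
Slice 4: Δl = 2.2/cos39.0° = 2.831 m; N'_4 = 241·cos39.0° − 36·2.831 = 85.4; c'Δl = 6.79; W sinα = 151.7
Slice 5: Δl = 2.1/cos50.8° = 3.323 m; N'_5 = 147·cos50.8° − 12·3.323 = 53.0; c'Δl = 7.97; W sinα = 113.9
Slice 6: Δl = 1.2/cos62.5° = 2.599 m; N'_6 = 29·cos62.5° − 2·2.599 = 8.2; c'Δl = 6.24; W sinα = 25.7
Σc'Δl = 43.3 kN/m; ΣN' = 810.6 kN/m; ΣW sinα = 543.9 kN/m
Resisting = 43.3 + 810.6·tan26.1° = 43.3 + 397.1 = 440.4 kN/m
FS = 440.4 / 543.9 = 0.810

FS = 0.81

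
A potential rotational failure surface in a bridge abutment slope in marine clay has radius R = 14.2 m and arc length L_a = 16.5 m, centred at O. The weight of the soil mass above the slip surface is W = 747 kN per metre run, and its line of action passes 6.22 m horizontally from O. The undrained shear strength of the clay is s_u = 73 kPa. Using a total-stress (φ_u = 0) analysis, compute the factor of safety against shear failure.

FS = 3.68

Taking moments about the centre O, the resisting moment is provided by the undrained shear strength acting along the arc:
M_R = s_u·L_a·R = 73·16.50·14.2 = 17103.9 kN·m/m
M_D = W·d = 747·6.22 = 4646.3 kN·m/m
FS = M_R / M_D = 17103.9 / 4646.3 = 3.681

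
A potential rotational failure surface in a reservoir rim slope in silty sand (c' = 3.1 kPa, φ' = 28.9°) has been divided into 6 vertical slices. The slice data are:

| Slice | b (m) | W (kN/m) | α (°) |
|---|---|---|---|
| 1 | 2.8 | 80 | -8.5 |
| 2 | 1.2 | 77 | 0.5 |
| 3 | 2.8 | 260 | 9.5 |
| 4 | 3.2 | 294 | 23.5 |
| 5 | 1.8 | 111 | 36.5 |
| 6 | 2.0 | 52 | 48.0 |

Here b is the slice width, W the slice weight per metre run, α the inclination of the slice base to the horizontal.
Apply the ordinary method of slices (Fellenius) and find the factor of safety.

FS = 1.94

Ordinary method of slices: FS = Σ[c'·Δl_i + (W_i cosα_i)·tanφ'] / Σ W_i sinα_i, with Δl_i = b_i / cosα_i.
Slice 1: Δl = 2.8/cos(-8.5°) = 2.831 m; N'_1 = 80·cos(-8.5°) = 79.1; c'Δl = 8.78; W sinα = -11.8
Slice 2: Δl = 1.2/cos0.5° = 1.200 m; N'_2 = 77·cos0.5° = 77.0; c'Δl = 3.72; W sinα = 0.7
Slice 3: Δl = 2.8/cos9.5° = 2.839 m; N'_3 = 260·cos9.5° = 256.4; c'Δl = 8.80; W sinα = 42.9
Slice 4: Δl = 3.2/cos23.5° = 3.489 m; N'_4 = 294·cos23.5° = 269.6; c'Δl = 10.82; W sinα = 117.2
Slice 5: Δl = 1.8/cos36.5° = 2.239 m; N'_5 = 111·cos36.5° = 89.2; c'Δl = 6.94; W sinα = 66.0
Slice 6: Δl = 2.0/cos48.0° = 2.989 m; N'_6 = 52·cos48.0° = 34.8; c'Δl = 9.27; W sinα = 38.6
Σc'Δl = 48.3 kN/m; ΣN' = 806.2 kN/m; ΣW sinα = 253.7 kN/m
Resisting = 48.3 + 806.2·tan28.9° = 48.3 + 445.0 = 493.4 kN/m
FS = 493.4 / 253.7 = 1.945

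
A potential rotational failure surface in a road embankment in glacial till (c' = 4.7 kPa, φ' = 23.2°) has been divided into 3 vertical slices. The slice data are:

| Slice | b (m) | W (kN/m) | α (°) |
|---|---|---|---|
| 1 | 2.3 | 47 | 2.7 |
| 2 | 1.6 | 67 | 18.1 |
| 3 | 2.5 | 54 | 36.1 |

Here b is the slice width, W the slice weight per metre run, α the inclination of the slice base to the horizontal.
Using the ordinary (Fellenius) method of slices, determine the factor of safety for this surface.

FS = 1.81

Ordinary method of slices: FS = Σ[c'·Δl_i + (W_i cosα_i)·tanφ'] / Σ W_i sinα_i, with Δl_i = b_i / cosα_i.
Slice 1: Δl = 2.3/cos2.7° = 2.303 m; N'_1 = 47·cos2.7° = 46.9; c'Δl = 10.82; W sinα = 2.2
Slice 2: Δl = 1.6/cos18.1° = 1.683 m; N'_2 = 67·cos18.1° = 63.7; c'Δl = 7.91; W sinα = 20.8
Slice 3: Δl = 2.5/cos36.1° = 3.094 m; N'_3 = 54·cos36.1° = 43.6; c'Δl = 14.54; W sinα = 31.8
Σc'Δl = 33.3 kN/m; ΣN' = 154.3 kN/m; ΣW sinα = 54.8 kN/m
Resisting = 33.3 + 154.3·tan23.2° = 33.3 + 66.1 = 99.4 kN/m
FS = 99.4 / 54.8 = 1.812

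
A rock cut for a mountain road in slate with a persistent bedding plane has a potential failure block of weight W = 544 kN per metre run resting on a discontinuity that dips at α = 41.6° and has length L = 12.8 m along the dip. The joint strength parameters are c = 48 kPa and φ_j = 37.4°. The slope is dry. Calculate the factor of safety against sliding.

Resolving the block weight along and normal to the plane and applying the Mohr–Coulomb strength on the joint:
N' = W cosα = 544·cos41.6° = 406.8 kN/m
Driving force T = W sinα = 544·sin41.6° = 361.2 kN/m
Resisting force R = c·L + N'·tanφ_j = 48·12.8 + 406.8·tan37.4° = 614.4 + 311.0 = 925.4 kN/m
FS = R / T = 925.4 / 361.2 = 2.562

FS = 2.56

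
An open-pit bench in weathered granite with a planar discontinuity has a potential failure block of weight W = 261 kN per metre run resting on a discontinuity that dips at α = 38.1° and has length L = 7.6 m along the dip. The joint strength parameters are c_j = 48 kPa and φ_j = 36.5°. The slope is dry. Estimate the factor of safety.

FS = 3.21

Resolving the block weight along and normal to the plane and applying the Mohr–Coulomb strength on the joint:
N' = W cosα = 261·cos38.1° = 205.4 kN/m
Driving force T = W sinα = 261·sin38.1° = 161.0 kN/m
Resisting force R = c_j·L + N'·tanφ_j = 48·7.6 + 205.4·tan36.5° = 364.8 + 152.0 = 516.8 kN/m
FS = R / T = 516.8 / 161.0 = 3.209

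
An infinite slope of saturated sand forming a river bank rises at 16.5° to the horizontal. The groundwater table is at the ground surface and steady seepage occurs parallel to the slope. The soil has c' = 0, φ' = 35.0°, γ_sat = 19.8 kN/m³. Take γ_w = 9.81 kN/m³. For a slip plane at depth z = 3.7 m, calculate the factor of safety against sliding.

FS = 1.19

With seepage parallel to the slope and the water table at the surface, the effective normal stress on the slip plane uses the buoyant unit weight γ' = γ_sat − γ_w while the driving shear stress uses γ_sat:
FS = [c' + γ' z cos²β tanφ'] / [γ_sat z sinβ cosβ]
(For c' = 0 this reduces to FS = (γ'/γ_sat)·tanφ'/tanβ.)
γ' = 19.8 − 9.81 = 9.99 kN/m³
Numerator = 0.0 + 9.99·3.7·cos²16.5°·tan35.0° = 0.0 + 9.99·3.7·0.9193·0.7002 = 23.794 kPa
Denominator = 19.8·3.7·sin16.5°·cos16.5° = 19.8·3.7·0.2840·0.9588 = 19.950 kPa
FS = 23.794 / 19.950 = 1.193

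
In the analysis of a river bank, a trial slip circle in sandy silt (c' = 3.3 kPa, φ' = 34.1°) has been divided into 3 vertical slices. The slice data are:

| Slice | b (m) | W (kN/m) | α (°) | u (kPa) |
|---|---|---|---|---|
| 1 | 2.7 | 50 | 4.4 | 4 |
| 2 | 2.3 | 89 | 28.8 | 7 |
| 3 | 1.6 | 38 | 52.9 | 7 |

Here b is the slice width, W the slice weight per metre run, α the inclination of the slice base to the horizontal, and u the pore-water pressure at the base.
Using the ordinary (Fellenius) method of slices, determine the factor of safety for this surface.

FS = 1.25

Ordinary method of slices: FS = Σ[c'·Δl_i + (W_i cosα_i − u_i·Δl_i)·tanφ'] / Σ W_i sinα_i, with Δl_i = b_i / cosα_i.
Slice 1: Δl = 2.7/cos4.4° = 2.708 m; N'_1 = 50·cos4.4° − 4·2.708 = 39.0; c'Δl = 8.94; W sinα = 3.8
Slice 2: Δl = 2.3/cos28.8° = 2.625 m; N'_2 = 89·cos28.8° − 7·2.625 = 59.6; c'Δl = 8.66; W sinα = 42.9
Slice 3: Δl = 1.6/cos52.9° = 2.652 m; N'_3 = 38·cos52.9° − 7·2.652 = 4.4; c'Δl = 8.75; W sinα = 30.3
Σc'Δl = 26.4 kN/m; ΣN' = 103.0 kN/m; ΣW sinα = 77.0 kN/m
Resisting = 26.4 + 103.0·tan34.1° = 26.4 + 69.7 = 96.1 kN/m
FS = 96.1 / 77.0 = 1.248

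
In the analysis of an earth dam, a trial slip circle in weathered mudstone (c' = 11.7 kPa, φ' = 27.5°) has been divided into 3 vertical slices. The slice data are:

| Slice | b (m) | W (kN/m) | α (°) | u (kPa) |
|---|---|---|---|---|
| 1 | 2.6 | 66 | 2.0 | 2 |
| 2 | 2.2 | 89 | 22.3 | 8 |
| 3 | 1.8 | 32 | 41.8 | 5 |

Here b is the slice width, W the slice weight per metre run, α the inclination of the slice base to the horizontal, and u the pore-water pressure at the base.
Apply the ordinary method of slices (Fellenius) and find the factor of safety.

Ordinary method of slices: FS = Σ[c'·Δl_i + (W_i cosα_i − u_i·Δl_i)·tanφ'] / Σ W_i sinα_i, with Δl_i = b_i / cosα_i.
Slice 1: Δl = 2.6/cos2.0° = 2.602 m; N'_1 = 66·cos2.0° − 2·2.602 = 60.8; c'Δl = 30.44; W sinα = 2.3
Slice 2: Δl = 2.2/cos22.3° = 2.378 m; N'_2 = 89·cos22.3° − 8·2.378 = 63.3; c'Δl = 27.82; W sinα = 33.8
Slice 3: Δl = 1.8/cos41.8° = 2.415 m; N'_3 = 32·cos41.8° − 5·2.415 = 11.8; c'Δl = 28.25; W sinα = 21.3
Σc'Δl = 86.5 kN/m; ΣN' = 135.9 kN/m; ΣW sinα = 57.4 kN/m
Resisting = 86.5 + 135.9·tan27.5° = 86.5 + 70.7 = 157.2 kN/m
FS = 157.2 / 57.4 = 2.739

FS = 2.74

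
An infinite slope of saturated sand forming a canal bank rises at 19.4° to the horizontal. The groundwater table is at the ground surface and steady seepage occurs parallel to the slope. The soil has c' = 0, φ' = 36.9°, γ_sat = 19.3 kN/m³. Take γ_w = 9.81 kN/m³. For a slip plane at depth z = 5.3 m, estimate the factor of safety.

With seepage parallel to the slope and the water table at the surface, the effective normal stress on the slip plane uses the buoyant unit weight γ' = γ_sat − γ_w while the driving shear stress uses γ_sat:
FS = [c' + γ' z cos²β tanφ'] / [γ_sat z sinβ cosβ]
(For c' = 0 this reduces to FS = (γ'/γ_sat)·tanφ'/tanβ.)
γ' = 19.3 − 9.81 = 9.49 kN/m³
Numerator = 0.0 + 9.49·5.3·cos²19.4°·tan36.9° = 0.0 + 9.49·5.3·0.8897·0.7508 = 33.598 kPa
Denominator = 19.3·5.3·sin19.4°·cos19.4° = 19.3·5.3·0.3322·0.9432 = 32.048 kPa
FS = 33.598 / 32.048 = 1.048

FS = 1.05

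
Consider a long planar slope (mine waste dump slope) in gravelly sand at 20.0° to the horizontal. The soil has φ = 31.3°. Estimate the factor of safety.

For a dry cohesionless infinite slope the factor of safety is FS = tanφ / tanβ.
FS = tan31.3° / tan20.0° = 0.6080 / 0.3640 = 1.670

FS = 1.67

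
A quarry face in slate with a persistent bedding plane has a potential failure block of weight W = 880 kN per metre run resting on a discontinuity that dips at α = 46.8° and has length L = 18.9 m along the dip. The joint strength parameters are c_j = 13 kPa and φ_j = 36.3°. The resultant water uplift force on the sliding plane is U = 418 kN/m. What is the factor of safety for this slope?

Resolving the block weight along and normal to the plane and applying the Mohr–Coulomb strength on the joint:
N' = W cosα − U = 880·cos46.8° − 418 = 184.4 kN/m
Driving force T = W sinα = 880·sin46.8° = 641.5 kN/m
Resisting force R = c_j·L + N'·tanφ_j = 13·18.9 + 184.4·tan36.3° = 245.7 + 135.5 = 381.2 kN/m
FS = R / T = 381.2 / 641.5 = 0.594

FS = 0.59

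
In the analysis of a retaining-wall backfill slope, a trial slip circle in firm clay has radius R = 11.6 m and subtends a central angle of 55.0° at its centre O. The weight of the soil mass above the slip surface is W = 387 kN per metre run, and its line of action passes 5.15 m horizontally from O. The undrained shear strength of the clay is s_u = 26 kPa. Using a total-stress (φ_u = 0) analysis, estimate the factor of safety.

Taking moments about the centre O, the resisting moment is provided by the undrained shear strength acting along the arc:
Arc length L_a = R·θ = 11.6·(55.0°·π/180) = 11.6·0.9599 = 11.14 m
M_R = s_u·L_a·R = 26·11.14·11.6 = 3358.4 kN·m/m
M_D = W·d = 387·5.15 = 1993.1 kN·m/m
FS = M_R / M_D = 3358.4 / 1993.1 = 1.685

FS = 1.69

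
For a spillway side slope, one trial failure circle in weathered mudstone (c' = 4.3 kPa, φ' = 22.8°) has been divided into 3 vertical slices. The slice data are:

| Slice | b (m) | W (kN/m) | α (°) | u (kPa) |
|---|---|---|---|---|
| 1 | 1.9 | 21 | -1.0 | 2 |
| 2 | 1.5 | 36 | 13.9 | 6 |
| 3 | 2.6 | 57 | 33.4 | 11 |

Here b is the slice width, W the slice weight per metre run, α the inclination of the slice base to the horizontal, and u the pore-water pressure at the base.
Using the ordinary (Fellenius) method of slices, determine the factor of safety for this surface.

Ordinary method of slices: FS = Σ[c'·Δl_i + (W_i cosα_i − u_i·Δl_i)·tanφ'] / Σ W_i sinα_i, with Δl_i = b_i / cosα_i.
Slice 1: Δl = 1.9/cos(-1.0°) = 1.900 m; N'_1 = 21·cos(-1.0°) − 2·1.900 = 17.2; c'Δl = 8.17; W sinα = -0.4
Slice 2: Δl = 1.5/cos13.9° = 1.545 m; N'_2 = 36·cos13.9° − 6·1.545 = 25.7; c'Δl = 6.64; W sinα = 8.6
Slice 3: Δl = 2.6/cos33.4° = 3.114 m; N'_3 = 57·cos33.4° − 11·3.114 = 13.3; c'Δl = 13.39; W sinα = 31.4
Σc'Δl = 28.2 kN/m; ΣN' = 56.2 kN/m; ΣW sinα = 39.7 kN/m
Resisting = 28.2 + 56.2·tan22.8° = 28.2 + 23.6 = 51.8 kN/m
FS = 51.8 / 39.7 = 1.307

FS = 1.31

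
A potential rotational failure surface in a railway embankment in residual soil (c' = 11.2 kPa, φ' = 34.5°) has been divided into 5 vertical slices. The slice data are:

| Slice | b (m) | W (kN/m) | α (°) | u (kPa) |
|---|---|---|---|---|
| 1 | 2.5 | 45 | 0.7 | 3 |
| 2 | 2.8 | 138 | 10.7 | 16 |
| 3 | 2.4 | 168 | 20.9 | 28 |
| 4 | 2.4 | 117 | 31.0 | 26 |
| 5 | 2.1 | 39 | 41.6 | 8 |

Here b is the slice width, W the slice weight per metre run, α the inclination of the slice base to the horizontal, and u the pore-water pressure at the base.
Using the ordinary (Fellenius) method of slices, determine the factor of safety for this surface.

FS = 1.86

Ordinary method of slices: FS = Σ[c'·Δl_i + (W_i cosα_i − u_i·Δl_i)·tanφ'] / Σ W_i sinα_i, with Δl_i = b_i / cosα_i.
Slice 1: Δl = 2.5/cos0.7° = 2.500 m; N'_1 = 45·cos0.7° − 3·2.500 = 37.5; c'Δl = 28.00; W sinα = 0.5
Slice 2: Δl = 2.8/cos10.7° = 2.850 m; N'_2 = 138·cos10.7° − 16·2.850 = 90.0; c'Δl = 31.91; W sinα = 25.6
Slice 3: Δl = 2.4/cos20.9° = 2.569 m; N'_3 = 168·cos20.9° − 28·2.569 = 85.0; c'Δl = 28.77; W sinα = 59.9
Slice 4: Δl = 2.4/cos31.0° = 2.800 m; N'_4 = 117·cos31.0° − 26·2.800 = 27.5; c'Δl = 31.36; W sinα = 60.3
Slice 5: Δl = 2.1/cos41.6° = 2.808 m; N'_5 = 39·cos41.6° − 8·2.808 = 6.7; c'Δl = 31.45; W sinα = 25.9
Σc'Δl = 151.5 kN/m; ΣN' = 246.7 kN/m; ΣW sinα = 172.3 kN/m
Resisting = 151.5 + 246.7·tan34.5° = 151.5 + 169.6 = 321.1 kN/m
FS = 321.1 / 172.3 = 1.864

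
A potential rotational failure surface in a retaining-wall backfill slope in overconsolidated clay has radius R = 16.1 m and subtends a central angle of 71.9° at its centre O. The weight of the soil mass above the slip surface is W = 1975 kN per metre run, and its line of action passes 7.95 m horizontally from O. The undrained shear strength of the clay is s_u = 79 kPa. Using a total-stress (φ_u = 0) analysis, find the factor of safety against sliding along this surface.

Taking moments about the centre O, the resisting moment is provided by the undrained shear strength acting along the arc:
Arc length L_a = R·θ = 16.1·(71.9°·π/180) = 16.1·1.2549 = 20.20 m
M_R = s_u·L_a·R = 79·20.20·16.1 = 25697.2 kN·m/m
M_D = W·d = 1975·7.95 = 15701.2 kN·m/m
FS = M_R / M_D = 25697.2 / 15701.2 = 1.637

FS = 1.64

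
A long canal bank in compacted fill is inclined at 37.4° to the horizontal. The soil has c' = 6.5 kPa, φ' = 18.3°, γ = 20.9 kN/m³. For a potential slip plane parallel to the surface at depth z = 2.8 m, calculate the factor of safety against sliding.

For an infinite slope with a slip plane parallel to the surface (no pore pressure): FS = [c' + γz cos²β tanφ'] / [γz sinβ cosβ].
γz = 20.9·2.8 = 58.52 kN/m²
Numerator = 6.5 + 58.52·cos²37.4°·tan18.3° = 6.5 + 58.52·0.6311·0.3307 = 18.714 kPa
Denominator = 58.52·sin37.4°·cos37.4° = 58.52·0.6074·0.7944 = 28.236 kPa
FS = 18.714 / 28.236 = 0.663

FS = 0.66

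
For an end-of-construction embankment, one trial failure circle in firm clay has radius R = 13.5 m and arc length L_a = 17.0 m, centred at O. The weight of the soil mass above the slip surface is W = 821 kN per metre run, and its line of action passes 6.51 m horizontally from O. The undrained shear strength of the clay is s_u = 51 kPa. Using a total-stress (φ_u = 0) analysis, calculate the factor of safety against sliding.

FS = 2.19

Taking moments about the centre O, the resisting moment is provided by the undrained shear strength acting along the arc:
M_R = s_u·L_a·R = 51·17.00·13.5 = 11704.5 kN·m/m
M_D = W·d = 821·6.51 = 5344.7 kN·m/m
FS = M_R / M_D = 11704.5 / 5344.7 = 2.190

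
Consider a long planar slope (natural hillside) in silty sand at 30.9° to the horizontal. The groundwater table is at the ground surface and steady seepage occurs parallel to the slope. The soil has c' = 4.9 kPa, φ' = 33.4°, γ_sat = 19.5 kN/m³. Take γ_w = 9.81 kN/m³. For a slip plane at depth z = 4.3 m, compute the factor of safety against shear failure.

FS = 0.68

With seepage parallel to the slope and the water table at the surface, the effective normal stress on the slip plane uses the buoyant unit weight γ' = γ_sat − γ_w while the driving shear stress uses γ_sat:
FS = [c' + γ' z cos²β tanφ'] / [γ_sat z sinβ cosβ]
γ' = 19.5 − 9.81 = 9.69 kN/m³
Numerator = 4.9 + 9.69·4.3·cos²30.9°·tan33.4° = 4.9 + 9.69·4.3·0.7363·0.6594 = 25.129 kPa
Denominator = 19.5·4.3·sin30.9°·cos30.9° = 19.5·4.3·0.5135·0.8581 = 36.949 kPa
FS = 25.129 / 36.949 = 0.680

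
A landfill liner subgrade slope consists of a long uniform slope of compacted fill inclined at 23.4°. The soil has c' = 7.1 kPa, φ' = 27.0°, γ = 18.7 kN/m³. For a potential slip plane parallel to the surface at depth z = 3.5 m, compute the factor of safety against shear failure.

FS = 1.48

For an infinite slope with a slip plane parallel to the surface (no pore pressure): FS = [c' + γz cos²β tanφ'] / [γz sinβ cosβ].
γz = 18.7·3.5 = 65.45 kN/m²
Numerator = 7.1 + 65.45·cos²23.4°·tan27.0° = 7.1 + 65.45·0.8423·0.5095 = 35.189 kPa
Denominator = 65.45·sin23.4°·cos23.4° = 65.45·0.3971·0.9178 = 23.855 kPa
FS = 35.189 / 23.855 = 1.475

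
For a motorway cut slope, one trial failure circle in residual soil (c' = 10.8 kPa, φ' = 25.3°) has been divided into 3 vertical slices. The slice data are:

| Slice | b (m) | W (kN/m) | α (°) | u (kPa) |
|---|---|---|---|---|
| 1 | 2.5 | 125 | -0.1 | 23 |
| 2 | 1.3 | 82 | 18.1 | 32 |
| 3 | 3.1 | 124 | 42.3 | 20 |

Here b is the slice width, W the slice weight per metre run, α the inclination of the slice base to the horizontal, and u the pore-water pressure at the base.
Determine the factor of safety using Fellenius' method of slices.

FS = 1.28

Ordinary method of slices: FS = Σ[c'·Δl_i + (W_i cosα_i − u_i·Δl_i)·tanφ'] / Σ W_i sinα_i, with Δl_i = b_i / cosα_i.
Slice 1: Δl = 2.5/cos(-0.1°) = 2.500 m; N'_1 = 125·cos(-0.1°) − 23·2.500 = 67.5; c'Δl = 27.00; W sinα = -0.2
Slice 2: Δl = 1.3/cos18.1° = 1.368 m; N'_2 = 82·cos18.1° − 32·1.368 = 34.2; c'Δl = 14.77; W sinα = 25.5
Slice 3: Δl = 3.1/cos42.3° = 4.191 m; N'_3 = 124·cos42.3° − 20·4.191 = 7.9; c'Δl = 45.27; W sinα = 83.5
Σc'Δl = 87.0 kN/m; ΣN' = 109.6 kN/m; ΣW sinα = 108.7 kN/m
Resisting = 87.0 + 109.6·tan25.3° = 87.0 + 51.8 = 138.8 kN/m
FS = 138.8 / 108.7 = 1.277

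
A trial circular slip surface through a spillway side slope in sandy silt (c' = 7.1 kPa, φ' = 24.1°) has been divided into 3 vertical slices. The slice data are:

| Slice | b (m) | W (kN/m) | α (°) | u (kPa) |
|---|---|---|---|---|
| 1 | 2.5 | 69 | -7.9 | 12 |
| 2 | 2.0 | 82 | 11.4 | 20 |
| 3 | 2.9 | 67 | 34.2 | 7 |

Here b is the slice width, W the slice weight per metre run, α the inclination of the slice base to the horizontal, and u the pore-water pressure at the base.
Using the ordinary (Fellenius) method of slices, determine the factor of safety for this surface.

FS = 2.38

Ordinary method of slices: FS = Σ[c'·Δl_i + (W_i cosα_i − u_i·Δl_i)·tanφ'] / Σ W_i sinα_i, with Δl_i = b_i / cosα_i.
Slice 1: Δl = 2.5/cos(-7.9°) = 2.524 m; N'_1 = 69·cos(-7.9°) − 12·2.524 = 38.1; c'Δl = 17.92; W sinα = -9.5
Slice 2: Δl = 2.0/cos11.4° = 2.040 m; N'_2 = 82·cos11.4° − 20·2.040 = 39.6; c'Δl = 14.49; W sinα = 16.2
Slice 3: Δl = 2.9/cos34.2° = 3.506 m; N'_3 = 67·cos34.2° − 7·3.506 = 30.9; c'Δl = 24.89; W sinα = 37.7
Σc'Δl = 57.3 kN/m; ΣN' = 108.5 kN/m; ΣW sinα = 44.4 kN/m
Resisting = 57.3 + 108.5·tan24.1° = 57.3 + 48.5 = 105.8 kN/m
FS = 105.8 / 44.4 = 2.385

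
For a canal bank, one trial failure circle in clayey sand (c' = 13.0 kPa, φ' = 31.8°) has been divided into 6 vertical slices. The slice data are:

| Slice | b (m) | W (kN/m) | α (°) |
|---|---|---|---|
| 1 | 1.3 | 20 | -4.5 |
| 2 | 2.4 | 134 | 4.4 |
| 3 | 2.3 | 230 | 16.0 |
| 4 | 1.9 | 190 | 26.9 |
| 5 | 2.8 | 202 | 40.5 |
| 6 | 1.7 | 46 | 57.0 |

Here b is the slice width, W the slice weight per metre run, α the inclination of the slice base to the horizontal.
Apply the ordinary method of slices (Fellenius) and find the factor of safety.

Ordinary method of slices: FS = Σ[c'·Δl_i + (W_i cosα_i)·tanφ'] / Σ W_i sinα_i, with Δl_i = b_i / cosα_i.
Slice 1: Δl = 1.3/cos(-4.5°) = 1.304 m; N'_1 = 20·cos(-4.5°) = 19.9; c'Δl = 16.95; W sinα = -1.6
Slice 2: Δl = 2.4/cos4.4° = 2.407 m; N'_2 = 134·cos4.4° = 133.6; c'Δl = 31.29; W sinα = 10.3
Slice 3: Δl = 2.3/cos16.0° = 2.393 m; N'_3 = 230·cos16.0° = 221.1; c'Δl = 31.10; W sinα = 63.4
Slice 4: Δl = 1.9/cos26.9° = 2.131 m; N'_4 = 190·cos26.9° = 169.4; c'Δl = 27.70; W sinα = 86.0
Slice 5: Δl = 2.8/cos40.5° = 3.682 m; N'_5 = 202·cos40.5° = 153.6; c'Δl = 47.87; W sinα = 131.2
Slice 6: Δl = 1.7/cos57.0° = 3.121 m; N'_6 = 46·cos57.0° = 25.1; c'Δl = 40.58; W sinα = 38.6
Σc'Δl = 195.5 kN/m; ΣN' = 722.7 kN/m; ΣW sinα = 327.8 kN/m
Resisting = 195.5 + 722.7·tan31.8° = 195.5 + 448.1 = 643.6 kN/m
FS = 643.6 / 327.8 = 1.963

FS = 1.96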